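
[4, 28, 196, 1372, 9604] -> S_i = 4*7^i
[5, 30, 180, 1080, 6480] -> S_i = 5*6^i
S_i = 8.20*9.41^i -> [8.2, 77.16, 726.09, 6832.55, 64294.28]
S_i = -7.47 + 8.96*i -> [-7.47, 1.49, 10.45, 19.41, 28.37]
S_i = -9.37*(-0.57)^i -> [-9.37, 5.34, -3.04, 1.74, -0.99]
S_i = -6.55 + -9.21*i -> [-6.55, -15.76, -24.97, -34.18, -43.39]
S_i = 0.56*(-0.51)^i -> [0.56, -0.29, 0.15, -0.07, 0.04]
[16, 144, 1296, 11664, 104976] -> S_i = 16*9^i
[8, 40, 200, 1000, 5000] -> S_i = 8*5^i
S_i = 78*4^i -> [78, 312, 1248, 4992, 19968]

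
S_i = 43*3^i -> [43, 129, 387, 1161, 3483]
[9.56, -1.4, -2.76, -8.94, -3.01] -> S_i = Random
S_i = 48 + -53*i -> [48, -5, -58, -111, -164]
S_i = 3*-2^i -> [3, -6, 12, -24, 48]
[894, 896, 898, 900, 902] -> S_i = 894 + 2*i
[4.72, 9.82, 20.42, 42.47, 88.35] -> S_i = 4.72*2.08^i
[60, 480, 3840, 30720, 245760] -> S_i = 60*8^i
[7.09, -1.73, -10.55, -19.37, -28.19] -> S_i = 7.09 + -8.82*i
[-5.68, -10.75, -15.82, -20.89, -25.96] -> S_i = -5.68 + -5.07*i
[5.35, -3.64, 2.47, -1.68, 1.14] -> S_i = 5.35*(-0.68)^i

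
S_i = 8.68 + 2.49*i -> [8.68, 11.17, 13.66, 16.15, 18.64]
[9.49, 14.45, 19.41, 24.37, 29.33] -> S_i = 9.49 + 4.96*i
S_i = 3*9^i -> [3, 27, 243, 2187, 19683]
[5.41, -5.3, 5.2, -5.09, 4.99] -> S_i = 5.41*(-0.98)^i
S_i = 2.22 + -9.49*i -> [2.22, -7.27, -16.76, -26.25, -35.74]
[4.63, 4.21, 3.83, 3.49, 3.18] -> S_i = 4.63*0.91^i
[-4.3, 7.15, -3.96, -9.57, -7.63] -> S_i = Random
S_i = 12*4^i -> [12, 48, 192, 768, 3072]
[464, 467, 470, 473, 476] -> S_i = 464 + 3*i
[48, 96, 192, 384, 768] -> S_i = 48*2^i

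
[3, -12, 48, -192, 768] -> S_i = 3*-4^i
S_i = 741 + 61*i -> [741, 802, 863, 924, 985]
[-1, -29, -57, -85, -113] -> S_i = -1 + -28*i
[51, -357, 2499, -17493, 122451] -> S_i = 51*-7^i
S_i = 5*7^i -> [5, 35, 245, 1715, 12005]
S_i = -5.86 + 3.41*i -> [-5.86, -2.45, 0.96, 4.37, 7.78]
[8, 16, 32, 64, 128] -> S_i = 8*2^i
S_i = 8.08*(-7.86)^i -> [8.08, -63.51, 499.18, -3923.55, 30839.09]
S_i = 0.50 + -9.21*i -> [0.5, -8.71, -17.92, -27.13, -36.34]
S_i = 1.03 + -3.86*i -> [1.03, -2.83, -6.69, -10.55, -14.41]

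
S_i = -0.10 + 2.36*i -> [-0.1, 2.26, 4.62, 6.98, 9.34]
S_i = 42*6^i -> [42, 252, 1512, 9072, 54432]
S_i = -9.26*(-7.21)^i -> [-9.26, 66.76, -481.37, 3470.7, -25023.73]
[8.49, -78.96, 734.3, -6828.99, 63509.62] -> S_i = 8.49*(-9.30)^i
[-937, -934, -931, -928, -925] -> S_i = -937 + 3*i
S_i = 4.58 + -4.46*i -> [4.58, 0.12, -4.34, -8.8, -13.26]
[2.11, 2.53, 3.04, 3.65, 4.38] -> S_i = 2.11*1.20^i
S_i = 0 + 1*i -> [0, 1, 2, 3, 4]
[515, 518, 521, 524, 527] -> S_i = 515 + 3*i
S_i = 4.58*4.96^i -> [4.58, 22.72, 112.68, 558.87, 2771.99]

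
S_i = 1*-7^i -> [1, -7, 49, -343, 2401]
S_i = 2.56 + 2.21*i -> [2.56, 4.77, 6.98, 9.19, 11.4]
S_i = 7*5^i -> [7, 35, 175, 875, 4375]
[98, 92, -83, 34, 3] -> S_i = Random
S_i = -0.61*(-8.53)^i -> [-0.61, 5.2, -44.38, 378.6, -3229.43]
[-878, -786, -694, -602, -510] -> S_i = -878 + 92*i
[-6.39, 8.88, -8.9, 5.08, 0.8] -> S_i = Random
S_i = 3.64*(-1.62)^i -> [3.64, -5.9, 9.55, -15.48, 25.07]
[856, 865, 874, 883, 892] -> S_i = 856 + 9*i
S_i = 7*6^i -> [7, 42, 252, 1512, 9072]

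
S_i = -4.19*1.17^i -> [-4.19, -4.9, -5.74, -6.71, -7.85]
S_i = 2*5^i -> [2, 10, 50, 250, 1250]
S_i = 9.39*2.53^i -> [9.39, 23.76, 60.1, 152.06, 384.72]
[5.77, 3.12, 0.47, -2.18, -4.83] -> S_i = 5.77 + -2.65*i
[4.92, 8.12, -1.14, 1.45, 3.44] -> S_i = Random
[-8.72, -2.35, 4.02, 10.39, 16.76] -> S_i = -8.72 + 6.37*i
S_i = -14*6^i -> [-14, -84, -504, -3024, -18144]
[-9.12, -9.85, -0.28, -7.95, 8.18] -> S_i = Random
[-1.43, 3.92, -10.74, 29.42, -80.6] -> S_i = -1.43*(-2.74)^i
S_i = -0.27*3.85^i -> [-0.27, -1.04, -4.0, -15.41, -59.32]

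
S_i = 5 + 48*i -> [5, 53, 101, 149, 197]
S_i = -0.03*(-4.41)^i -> [-0.03, 0.13, -0.58, 2.57, -11.35]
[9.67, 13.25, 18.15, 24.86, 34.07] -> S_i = 9.67*1.37^i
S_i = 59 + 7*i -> [59, 66, 73, 80, 87]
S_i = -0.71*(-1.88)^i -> [-0.71, 1.33, -2.51, 4.72, -8.87]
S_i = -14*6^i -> [-14, -84, -504, -3024, -18144]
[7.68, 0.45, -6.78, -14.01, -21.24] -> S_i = 7.68 + -7.23*i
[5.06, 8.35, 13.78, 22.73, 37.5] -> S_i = 5.06*1.65^i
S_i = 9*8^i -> [9, 72, 576, 4608, 36864]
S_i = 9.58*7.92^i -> [9.58, 75.87, 600.92, 4759.28, 37693.48]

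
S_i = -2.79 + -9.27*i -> [-2.79, -12.06, -21.33, -30.6, -39.87]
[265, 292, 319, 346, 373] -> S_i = 265 + 27*i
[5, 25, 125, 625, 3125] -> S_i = 5*5^i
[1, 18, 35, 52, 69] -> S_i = 1 + 17*i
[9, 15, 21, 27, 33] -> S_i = 9 + 6*i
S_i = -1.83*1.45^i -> [-1.83, -2.65, -3.85, -5.58, -8.09]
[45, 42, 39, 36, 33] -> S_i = 45 + -3*i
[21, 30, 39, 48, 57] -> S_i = 21 + 9*i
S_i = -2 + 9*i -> [-2, 7, 16, 25, 34]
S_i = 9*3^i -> [9, 27, 81, 243, 729]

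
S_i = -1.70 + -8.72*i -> [-1.7, -10.42, -19.14, -27.86, -36.58]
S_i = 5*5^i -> [5, 25, 125, 625, 3125]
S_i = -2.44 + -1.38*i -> [-2.44, -3.82, -5.2, -6.58, -7.96]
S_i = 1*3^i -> [1, 3, 9, 27, 81]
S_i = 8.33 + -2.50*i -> [8.33, 5.83, 3.33, 0.83, -1.67]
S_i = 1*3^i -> [1, 3, 9, 27, 81]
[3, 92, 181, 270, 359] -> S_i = 3 + 89*i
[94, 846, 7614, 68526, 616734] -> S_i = 94*9^i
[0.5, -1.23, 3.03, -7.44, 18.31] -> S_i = 0.50*(-2.46)^i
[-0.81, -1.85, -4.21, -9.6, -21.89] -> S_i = -0.81*2.28^i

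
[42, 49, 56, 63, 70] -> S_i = 42 + 7*i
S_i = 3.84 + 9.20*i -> [3.84, 13.04, 22.24, 31.44, 40.64]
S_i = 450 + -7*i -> [450, 443, 436, 429, 422]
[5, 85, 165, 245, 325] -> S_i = 5 + 80*i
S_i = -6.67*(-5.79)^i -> [-6.67, 38.62, -223.61, 1294.68, -7496.18]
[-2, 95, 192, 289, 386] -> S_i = -2 + 97*i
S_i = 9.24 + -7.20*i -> [9.24, 2.04, -5.16, -12.36, -19.56]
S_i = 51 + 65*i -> [51, 116, 181, 246, 311]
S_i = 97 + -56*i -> [97, 41, -15, -71, -127]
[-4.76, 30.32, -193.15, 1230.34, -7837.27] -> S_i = -4.76*(-6.37)^i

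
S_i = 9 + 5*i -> [9, 14, 19, 24, 29]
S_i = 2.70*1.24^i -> [2.7, 3.35, 4.15, 5.15, 6.38]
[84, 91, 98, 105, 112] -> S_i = 84 + 7*i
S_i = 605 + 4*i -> [605, 609, 613, 617, 621]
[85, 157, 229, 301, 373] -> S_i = 85 + 72*i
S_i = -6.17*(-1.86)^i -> [-6.17, 11.48, -21.35, 39.7, -73.85]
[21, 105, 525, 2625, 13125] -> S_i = 21*5^i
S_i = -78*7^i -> [-78, -546, -3822, -26754, -187278]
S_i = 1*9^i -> [1, 9, 81, 729, 6561]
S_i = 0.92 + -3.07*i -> [0.92, -2.15, -5.22, -8.29, -11.36]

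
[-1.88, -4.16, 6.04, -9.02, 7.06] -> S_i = Random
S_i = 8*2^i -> [8, 16, 32, 64, 128]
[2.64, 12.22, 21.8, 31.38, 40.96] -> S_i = 2.64 + 9.58*i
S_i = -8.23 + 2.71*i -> [-8.23, -5.52, -2.81, -0.1, 2.61]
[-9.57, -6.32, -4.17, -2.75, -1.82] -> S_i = -9.57*0.66^i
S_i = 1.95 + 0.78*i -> [1.95, 2.73, 3.51, 4.29, 5.07]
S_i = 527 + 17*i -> [527, 544, 561, 578, 595]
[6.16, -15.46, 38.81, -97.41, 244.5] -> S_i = 6.16*(-2.51)^i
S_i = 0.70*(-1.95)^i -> [0.7, -1.36, 2.66, -5.19, 10.12]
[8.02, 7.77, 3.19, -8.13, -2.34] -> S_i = Random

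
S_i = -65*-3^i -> [-65, 195, -585, 1755, -5265]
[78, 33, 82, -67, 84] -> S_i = Random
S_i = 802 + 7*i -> [802, 809, 816, 823, 830]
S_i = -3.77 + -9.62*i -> [-3.77, -13.39, -23.01, -32.63, -42.25]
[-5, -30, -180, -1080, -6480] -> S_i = -5*6^i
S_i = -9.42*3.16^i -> [-9.42, -29.77, -94.06, -297.24, -939.29]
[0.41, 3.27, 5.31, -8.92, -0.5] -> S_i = Random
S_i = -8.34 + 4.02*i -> [-8.34, -4.32, -0.3, 3.72, 7.74]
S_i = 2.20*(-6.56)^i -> [2.2, -14.43, 94.67, -621.06, 4074.16]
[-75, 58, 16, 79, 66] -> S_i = Random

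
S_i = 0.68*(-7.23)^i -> [0.68, -4.92, 35.55, -256.99, 1858.07]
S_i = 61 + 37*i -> [61, 98, 135, 172, 209]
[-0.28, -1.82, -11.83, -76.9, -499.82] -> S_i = -0.28*6.50^i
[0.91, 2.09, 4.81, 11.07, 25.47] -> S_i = 0.91*2.30^i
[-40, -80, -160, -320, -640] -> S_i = -40*2^i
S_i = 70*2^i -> [70, 140, 280, 560, 1120]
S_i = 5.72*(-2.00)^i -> [5.72, -11.44, 22.88, -45.76, 91.52]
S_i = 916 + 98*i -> [916, 1014, 1112, 1210, 1308]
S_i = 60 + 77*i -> [60, 137, 214, 291, 368]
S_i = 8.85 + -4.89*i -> [8.85, 3.96, -0.93, -5.82, -10.71]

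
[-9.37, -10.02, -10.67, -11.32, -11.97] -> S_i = -9.37 + -0.65*i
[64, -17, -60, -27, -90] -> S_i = Random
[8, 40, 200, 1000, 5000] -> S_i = 8*5^i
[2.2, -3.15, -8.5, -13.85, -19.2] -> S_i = 2.20 + -5.35*i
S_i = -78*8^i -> [-78, -624, -4992, -39936, -319488]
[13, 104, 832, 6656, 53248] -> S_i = 13*8^i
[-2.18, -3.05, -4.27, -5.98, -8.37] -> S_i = -2.18*1.40^i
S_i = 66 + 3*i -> [66, 69, 72, 75, 78]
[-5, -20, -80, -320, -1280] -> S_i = -5*4^i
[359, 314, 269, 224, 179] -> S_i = 359 + -45*i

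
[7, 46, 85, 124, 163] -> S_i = 7 + 39*i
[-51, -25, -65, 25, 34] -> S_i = Random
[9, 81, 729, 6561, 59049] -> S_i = 9*9^i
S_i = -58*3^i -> [-58, -174, -522, -1566, -4698]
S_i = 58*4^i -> [58, 232, 928, 3712, 14848]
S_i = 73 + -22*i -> [73, 51, 29, 7, -15]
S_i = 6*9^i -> [6, 54, 486, 4374, 39366]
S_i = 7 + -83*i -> [7, -76, -159, -242, -325]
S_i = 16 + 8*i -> [16, 24, 32, 40, 48]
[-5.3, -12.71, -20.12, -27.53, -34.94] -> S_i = -5.30 + -7.41*i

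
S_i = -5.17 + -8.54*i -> [-5.17, -13.71, -22.25, -30.79, -39.33]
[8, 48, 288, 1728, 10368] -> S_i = 8*6^i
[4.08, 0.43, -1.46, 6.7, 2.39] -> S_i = Random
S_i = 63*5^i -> [63, 315, 1575, 7875, 39375]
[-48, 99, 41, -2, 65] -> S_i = Random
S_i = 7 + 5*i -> [7, 12, 17, 22, 27]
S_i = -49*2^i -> [-49, -98, -196, -392, -784]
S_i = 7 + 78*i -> [7, 85, 163, 241, 319]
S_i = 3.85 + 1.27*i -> [3.85, 5.12, 6.39, 7.66, 8.93]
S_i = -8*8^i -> [-8, -64, -512, -4096, -32768]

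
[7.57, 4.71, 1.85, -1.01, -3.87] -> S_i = 7.57 + -2.86*i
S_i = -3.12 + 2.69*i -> [-3.12, -0.43, 2.26, 4.95, 7.64]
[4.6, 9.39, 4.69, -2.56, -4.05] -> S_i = Random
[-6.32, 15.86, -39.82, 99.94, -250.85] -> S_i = -6.32*(-2.51)^i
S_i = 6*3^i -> [6, 18, 54, 162, 486]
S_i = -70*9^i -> [-70, -630, -5670, -51030, -459270]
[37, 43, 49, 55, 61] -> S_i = 37 + 6*i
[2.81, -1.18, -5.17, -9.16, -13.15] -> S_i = 2.81 + -3.99*i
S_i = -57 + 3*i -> [-57, -54, -51, -48, -45]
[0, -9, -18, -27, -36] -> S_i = 0 + -9*i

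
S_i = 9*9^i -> [9, 81, 729, 6561, 59049]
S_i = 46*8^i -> [46, 368, 2944, 23552, 188416]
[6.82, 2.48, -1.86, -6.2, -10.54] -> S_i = 6.82 + -4.34*i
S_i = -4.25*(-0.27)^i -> [-4.25, 1.15, -0.31, 0.08, -0.02]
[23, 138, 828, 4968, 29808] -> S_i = 23*6^i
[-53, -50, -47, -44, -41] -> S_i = -53 + 3*i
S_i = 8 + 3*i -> [8, 11, 14, 17, 20]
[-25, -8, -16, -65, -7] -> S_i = Random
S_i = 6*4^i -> [6, 24, 96, 384, 1536]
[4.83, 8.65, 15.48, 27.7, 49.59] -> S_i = 4.83*1.79^i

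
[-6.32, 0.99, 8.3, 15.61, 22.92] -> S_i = -6.32 + 7.31*i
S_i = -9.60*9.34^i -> [-9.6, -89.66, -837.46, -7821.89, -73056.48]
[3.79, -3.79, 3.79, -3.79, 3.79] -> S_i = 3.79*(-1.00)^i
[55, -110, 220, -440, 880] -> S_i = 55*-2^i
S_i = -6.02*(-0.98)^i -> [-6.02, 5.9, -5.78, 5.67, -5.55]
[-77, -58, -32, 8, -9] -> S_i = Random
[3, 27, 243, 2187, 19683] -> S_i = 3*9^i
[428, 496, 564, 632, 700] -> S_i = 428 + 68*i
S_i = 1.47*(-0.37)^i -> [1.47, -0.54, 0.2, -0.07, 0.03]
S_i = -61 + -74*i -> [-61, -135, -209, -283, -357]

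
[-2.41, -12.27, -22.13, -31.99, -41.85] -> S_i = -2.41 + -9.86*i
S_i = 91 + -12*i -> [91, 79, 67, 55, 43]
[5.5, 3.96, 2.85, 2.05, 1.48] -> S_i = 5.50*0.72^i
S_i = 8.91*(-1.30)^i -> [8.91, -11.58, 15.06, -19.58, 25.45]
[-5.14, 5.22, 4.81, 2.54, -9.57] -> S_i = Random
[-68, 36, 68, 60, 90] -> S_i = Random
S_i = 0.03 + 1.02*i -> [0.03, 1.05, 2.07, 3.09, 4.11]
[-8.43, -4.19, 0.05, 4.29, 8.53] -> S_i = -8.43 + 4.24*i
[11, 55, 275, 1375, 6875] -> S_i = 11*5^i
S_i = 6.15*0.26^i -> [6.15, 1.6, 0.42, 0.11, 0.03]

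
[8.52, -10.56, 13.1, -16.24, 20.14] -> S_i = 8.52*(-1.24)^i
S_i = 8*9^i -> [8, 72, 648, 5832, 52488]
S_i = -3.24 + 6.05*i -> [-3.24, 2.81, 8.86, 14.91, 20.96]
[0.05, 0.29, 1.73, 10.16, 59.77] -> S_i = 0.05*5.88^i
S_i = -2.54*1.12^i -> [-2.54, -2.84, -3.19, -3.57, -4.0]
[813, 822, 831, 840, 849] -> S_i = 813 + 9*i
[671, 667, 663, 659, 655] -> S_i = 671 + -4*i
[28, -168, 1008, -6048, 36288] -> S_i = 28*-6^i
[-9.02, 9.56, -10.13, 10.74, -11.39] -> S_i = -9.02*(-1.06)^i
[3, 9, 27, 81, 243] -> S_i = 3*3^i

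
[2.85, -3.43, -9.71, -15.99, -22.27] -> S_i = 2.85 + -6.28*i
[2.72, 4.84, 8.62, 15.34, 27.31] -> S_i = 2.72*1.78^i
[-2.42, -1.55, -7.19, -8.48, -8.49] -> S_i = Random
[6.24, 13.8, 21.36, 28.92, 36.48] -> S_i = 6.24 + 7.56*i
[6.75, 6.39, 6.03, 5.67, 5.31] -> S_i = 6.75 + -0.36*i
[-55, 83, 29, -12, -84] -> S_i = Random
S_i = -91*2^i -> [-91, -182, -364, -728, -1456]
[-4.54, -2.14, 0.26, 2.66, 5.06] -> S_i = -4.54 + 2.40*i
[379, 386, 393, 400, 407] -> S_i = 379 + 7*i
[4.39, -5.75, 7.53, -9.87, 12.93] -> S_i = 4.39*(-1.31)^i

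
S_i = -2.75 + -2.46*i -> [-2.75, -5.21, -7.67, -10.13, -12.59]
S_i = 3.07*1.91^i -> [3.07, 5.86, 11.2, 21.39, 40.86]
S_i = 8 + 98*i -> [8, 106, 204, 302, 400]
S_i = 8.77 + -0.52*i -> [8.77, 8.25, 7.73, 7.21, 6.69]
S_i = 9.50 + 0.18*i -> [9.5, 9.68, 9.86, 10.04, 10.22]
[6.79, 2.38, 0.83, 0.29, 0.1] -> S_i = 6.79*0.35^i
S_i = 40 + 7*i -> [40, 47, 54, 61, 68]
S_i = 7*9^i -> [7, 63, 567, 5103, 45927]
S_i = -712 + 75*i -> [-712, -637, -562, -487, -412]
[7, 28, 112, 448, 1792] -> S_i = 7*4^i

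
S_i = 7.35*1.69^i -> [7.35, 12.42, 20.99, 35.48, 59.96]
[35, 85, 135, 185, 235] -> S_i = 35 + 50*i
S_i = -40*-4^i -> [-40, 160, -640, 2560, -10240]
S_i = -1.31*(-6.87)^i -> [-1.31, 9.0, -61.83, 424.76, -2918.09]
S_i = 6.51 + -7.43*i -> [6.51, -0.92, -8.35, -15.78, -23.21]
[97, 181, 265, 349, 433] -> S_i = 97 + 84*i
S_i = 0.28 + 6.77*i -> [0.28, 7.05, 13.82, 20.59, 27.36]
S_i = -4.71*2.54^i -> [-4.71, -11.96, -30.39, -77.18, -196.05]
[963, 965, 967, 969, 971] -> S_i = 963 + 2*i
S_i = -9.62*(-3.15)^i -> [-9.62, 30.3, -95.45, 300.68, -947.15]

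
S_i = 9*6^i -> [9, 54, 324, 1944, 11664]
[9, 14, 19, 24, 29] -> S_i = 9 + 5*i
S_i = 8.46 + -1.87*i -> [8.46, 6.59, 4.72, 2.85, 0.98]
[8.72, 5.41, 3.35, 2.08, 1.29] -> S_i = 8.72*0.62^i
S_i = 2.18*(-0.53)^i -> [2.18, -1.16, 0.61, -0.32, 0.17]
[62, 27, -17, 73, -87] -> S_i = Random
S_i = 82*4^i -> [82, 328, 1312, 5248, 20992]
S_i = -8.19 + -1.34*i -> [-8.19, -9.53, -10.87, -12.21, -13.55]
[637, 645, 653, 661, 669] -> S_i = 637 + 8*i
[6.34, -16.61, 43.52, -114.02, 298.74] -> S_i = 6.34*(-2.62)^i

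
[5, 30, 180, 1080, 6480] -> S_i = 5*6^i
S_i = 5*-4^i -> [5, -20, 80, -320, 1280]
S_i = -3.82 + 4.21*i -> [-3.82, 0.39, 4.6, 8.81, 13.02]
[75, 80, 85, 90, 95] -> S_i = 75 + 5*i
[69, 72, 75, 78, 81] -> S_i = 69 + 3*i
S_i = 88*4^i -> [88, 352, 1408, 5632, 22528]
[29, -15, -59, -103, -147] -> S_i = 29 + -44*i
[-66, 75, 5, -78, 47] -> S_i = Random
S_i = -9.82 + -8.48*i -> [-9.82, -18.3, -26.78, -35.26, -43.74]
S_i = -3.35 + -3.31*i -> [-3.35, -6.66, -9.97, -13.28, -16.59]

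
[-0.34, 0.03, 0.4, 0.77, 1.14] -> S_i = -0.34 + 0.37*i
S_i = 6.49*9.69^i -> [6.49, 62.89, 609.39, 5904.95, 57218.94]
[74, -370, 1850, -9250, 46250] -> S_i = 74*-5^i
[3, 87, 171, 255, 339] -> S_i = 3 + 84*i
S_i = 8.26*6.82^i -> [8.26, 56.33, 384.19, 2620.19, 17869.71]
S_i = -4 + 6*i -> [-4, 2, 8, 14, 20]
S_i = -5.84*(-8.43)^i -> [-5.84, 49.23, -415.02, 3498.61, -29493.28]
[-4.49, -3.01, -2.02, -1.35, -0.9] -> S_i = -4.49*0.67^i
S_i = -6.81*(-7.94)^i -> [-6.81, 54.07, -429.33, 3408.86, -27066.31]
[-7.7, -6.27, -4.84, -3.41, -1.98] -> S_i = -7.70 + 1.43*i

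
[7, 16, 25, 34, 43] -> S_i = 7 + 9*i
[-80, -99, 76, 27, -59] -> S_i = Random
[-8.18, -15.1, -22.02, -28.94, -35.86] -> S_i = -8.18 + -6.92*i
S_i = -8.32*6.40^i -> [-8.32, -53.25, -340.79, -2181.04, -13958.64]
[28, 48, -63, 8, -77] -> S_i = Random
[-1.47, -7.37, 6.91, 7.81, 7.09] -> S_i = Random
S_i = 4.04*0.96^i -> [4.04, 3.88, 3.72, 3.57, 3.43]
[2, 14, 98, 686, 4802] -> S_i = 2*7^i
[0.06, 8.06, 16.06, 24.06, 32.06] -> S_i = 0.06 + 8.00*i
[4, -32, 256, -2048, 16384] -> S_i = 4*-8^i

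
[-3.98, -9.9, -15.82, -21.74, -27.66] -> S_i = -3.98 + -5.92*i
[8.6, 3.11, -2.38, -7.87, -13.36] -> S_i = 8.60 + -5.49*i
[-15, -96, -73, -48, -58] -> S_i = Random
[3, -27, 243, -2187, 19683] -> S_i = 3*-9^i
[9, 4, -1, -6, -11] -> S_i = 9 + -5*i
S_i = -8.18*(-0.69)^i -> [-8.18, 5.64, -3.89, 2.69, -1.85]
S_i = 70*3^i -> [70, 210, 630, 1890, 5670]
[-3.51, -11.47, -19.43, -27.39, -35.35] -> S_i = -3.51 + -7.96*i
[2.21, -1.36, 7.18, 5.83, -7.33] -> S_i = Random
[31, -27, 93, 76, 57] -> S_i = Random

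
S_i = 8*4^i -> [8, 32, 128, 512, 2048]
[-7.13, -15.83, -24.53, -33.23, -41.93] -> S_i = -7.13 + -8.70*i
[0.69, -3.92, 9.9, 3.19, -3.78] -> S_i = Random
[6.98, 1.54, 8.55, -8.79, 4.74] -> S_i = Random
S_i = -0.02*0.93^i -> [-0.02, -0.02, -0.02, -0.02, -0.01]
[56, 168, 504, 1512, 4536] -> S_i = 56*3^i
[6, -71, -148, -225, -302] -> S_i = 6 + -77*i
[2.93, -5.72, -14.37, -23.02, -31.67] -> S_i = 2.93 + -8.65*i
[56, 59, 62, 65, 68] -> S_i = 56 + 3*i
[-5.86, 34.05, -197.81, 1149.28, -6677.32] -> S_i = -5.86*(-5.81)^i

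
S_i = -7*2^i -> [-7, -14, -28, -56, -112]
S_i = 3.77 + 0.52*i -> [3.77, 4.29, 4.81, 5.33, 5.85]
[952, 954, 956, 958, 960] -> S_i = 952 + 2*i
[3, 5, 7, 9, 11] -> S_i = 3 + 2*i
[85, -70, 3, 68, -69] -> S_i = Random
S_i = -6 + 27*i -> [-6, 21, 48, 75, 102]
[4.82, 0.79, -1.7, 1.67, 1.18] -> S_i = Random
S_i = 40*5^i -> [40, 200, 1000, 5000, 25000]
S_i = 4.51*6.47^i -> [4.51, 29.18, 188.79, 1221.49, 7903.03]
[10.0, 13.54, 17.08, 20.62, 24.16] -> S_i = 10.00 + 3.54*i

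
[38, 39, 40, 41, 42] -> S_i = 38 + 1*i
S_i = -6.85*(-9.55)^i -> [-6.85, 65.42, -624.74, 5966.24, -56977.59]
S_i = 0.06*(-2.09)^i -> [0.06, -0.13, 0.26, -0.55, 1.14]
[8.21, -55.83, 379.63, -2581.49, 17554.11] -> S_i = 8.21*(-6.80)^i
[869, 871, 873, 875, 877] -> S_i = 869 + 2*i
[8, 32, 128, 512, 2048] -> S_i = 8*4^i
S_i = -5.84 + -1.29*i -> [-5.84, -7.13, -8.42, -9.71, -11.0]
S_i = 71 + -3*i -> [71, 68, 65, 62, 59]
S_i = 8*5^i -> [8, 40, 200, 1000, 5000]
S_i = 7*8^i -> [7, 56, 448, 3584, 28672]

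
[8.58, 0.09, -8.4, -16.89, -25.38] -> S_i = 8.58 + -8.49*i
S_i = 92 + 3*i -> [92, 95, 98, 101, 104]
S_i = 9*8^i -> [9, 72, 576, 4608, 36864]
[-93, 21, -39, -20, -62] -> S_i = Random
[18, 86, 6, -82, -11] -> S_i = Random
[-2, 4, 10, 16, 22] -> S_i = -2 + 6*i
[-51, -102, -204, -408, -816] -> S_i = -51*2^i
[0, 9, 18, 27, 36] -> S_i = 0 + 9*i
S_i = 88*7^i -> [88, 616, 4312, 30184, 211288]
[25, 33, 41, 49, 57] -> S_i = 25 + 8*i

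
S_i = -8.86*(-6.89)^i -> [-8.86, 61.05, -420.6, 2897.95, -19966.9]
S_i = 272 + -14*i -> [272, 258, 244, 230, 216]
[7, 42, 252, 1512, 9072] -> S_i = 7*6^i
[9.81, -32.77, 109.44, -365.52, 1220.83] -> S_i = 9.81*(-3.34)^i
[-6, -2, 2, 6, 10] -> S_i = -6 + 4*i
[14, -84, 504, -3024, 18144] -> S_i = 14*-6^i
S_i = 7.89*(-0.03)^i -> [7.89, -0.24, 0.01, -0.0, 0.0]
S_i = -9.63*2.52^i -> [-9.63, -24.27, -61.15, -154.11, -388.35]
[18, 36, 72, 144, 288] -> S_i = 18*2^i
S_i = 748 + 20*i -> [748, 768, 788, 808, 828]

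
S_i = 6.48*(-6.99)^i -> [6.48, -45.3, 316.61, -2213.13, 15469.76]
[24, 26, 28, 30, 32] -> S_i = 24 + 2*i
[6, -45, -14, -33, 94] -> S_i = Random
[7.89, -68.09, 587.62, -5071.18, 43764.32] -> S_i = 7.89*(-8.63)^i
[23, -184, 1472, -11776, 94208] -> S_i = 23*-8^i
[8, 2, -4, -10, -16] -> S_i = 8 + -6*i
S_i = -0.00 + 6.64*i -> [0.0, 6.64, 13.28, 19.92, 26.56]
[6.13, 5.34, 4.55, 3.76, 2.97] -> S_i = 6.13 + -0.79*i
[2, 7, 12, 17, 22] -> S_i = 2 + 5*i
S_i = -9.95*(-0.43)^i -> [-9.95, 4.28, -1.84, 0.79, -0.34]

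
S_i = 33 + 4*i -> [33, 37, 41, 45, 49]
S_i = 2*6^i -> [2, 12, 72, 432, 2592]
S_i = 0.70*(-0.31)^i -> [0.7, -0.22, 0.07, -0.02, 0.01]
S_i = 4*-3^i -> [4, -12, 36, -108, 324]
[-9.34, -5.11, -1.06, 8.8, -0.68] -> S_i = Random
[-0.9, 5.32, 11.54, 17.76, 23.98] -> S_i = -0.90 + 6.22*i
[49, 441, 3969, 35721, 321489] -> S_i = 49*9^i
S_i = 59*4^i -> [59, 236, 944, 3776, 15104]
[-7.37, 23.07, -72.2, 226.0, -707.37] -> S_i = -7.37*(-3.13)^i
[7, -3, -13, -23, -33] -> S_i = 7 + -10*i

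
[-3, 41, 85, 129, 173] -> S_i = -3 + 44*i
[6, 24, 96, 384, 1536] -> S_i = 6*4^i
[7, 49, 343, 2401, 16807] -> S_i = 7*7^i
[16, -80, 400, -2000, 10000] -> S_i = 16*-5^i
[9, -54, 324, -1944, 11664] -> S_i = 9*-6^i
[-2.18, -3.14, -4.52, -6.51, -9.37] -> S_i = -2.18*1.44^i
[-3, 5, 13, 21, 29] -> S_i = -3 + 8*i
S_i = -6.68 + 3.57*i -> [-6.68, -3.11, 0.46, 4.03, 7.6]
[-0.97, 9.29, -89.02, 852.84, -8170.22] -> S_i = -0.97*(-9.58)^i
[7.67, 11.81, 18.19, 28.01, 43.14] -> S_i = 7.67*1.54^i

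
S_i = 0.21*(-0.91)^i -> [0.21, -0.19, 0.17, -0.16, 0.14]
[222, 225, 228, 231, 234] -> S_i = 222 + 3*i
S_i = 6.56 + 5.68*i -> [6.56, 12.24, 17.92, 23.6, 29.28]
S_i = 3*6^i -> [3, 18, 108, 648, 3888]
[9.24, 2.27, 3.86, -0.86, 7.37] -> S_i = Random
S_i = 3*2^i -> [3, 6, 12, 24, 48]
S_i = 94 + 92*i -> [94, 186, 278, 370, 462]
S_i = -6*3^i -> [-6, -18, -54, -162, -486]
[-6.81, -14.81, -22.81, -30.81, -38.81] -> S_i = -6.81 + -8.00*i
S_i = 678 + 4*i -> [678, 682, 686, 690, 694]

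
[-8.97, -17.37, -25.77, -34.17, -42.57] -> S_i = -8.97 + -8.40*i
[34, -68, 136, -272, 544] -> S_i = 34*-2^i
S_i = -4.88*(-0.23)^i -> [-4.88, 1.12, -0.26, 0.06, -0.01]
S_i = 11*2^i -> [11, 22, 44, 88, 176]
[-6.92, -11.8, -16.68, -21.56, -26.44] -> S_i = -6.92 + -4.88*i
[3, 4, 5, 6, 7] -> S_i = 3 + 1*i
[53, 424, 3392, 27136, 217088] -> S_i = 53*8^i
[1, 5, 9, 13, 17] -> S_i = 1 + 4*i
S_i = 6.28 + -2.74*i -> [6.28, 3.54, 0.8, -1.94, -4.68]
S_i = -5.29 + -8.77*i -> [-5.29, -14.06, -22.83, -31.6, -40.37]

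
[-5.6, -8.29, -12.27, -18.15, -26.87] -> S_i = -5.60*1.48^i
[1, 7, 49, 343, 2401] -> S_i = 1*7^i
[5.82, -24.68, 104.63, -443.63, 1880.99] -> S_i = 5.82*(-4.24)^i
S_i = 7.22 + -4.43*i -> [7.22, 2.79, -1.64, -6.07, -10.5]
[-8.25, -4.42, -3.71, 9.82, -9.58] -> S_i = Random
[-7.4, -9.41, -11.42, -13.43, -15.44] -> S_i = -7.40 + -2.01*i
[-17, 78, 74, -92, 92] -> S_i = Random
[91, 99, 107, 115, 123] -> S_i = 91 + 8*i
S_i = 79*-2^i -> [79, -158, 316, -632, 1264]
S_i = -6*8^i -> [-6, -48, -384, -3072, -24576]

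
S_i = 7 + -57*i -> [7, -50, -107, -164, -221]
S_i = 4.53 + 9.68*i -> [4.53, 14.21, 23.89, 33.57, 43.25]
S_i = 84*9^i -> [84, 756, 6804, 61236, 551124]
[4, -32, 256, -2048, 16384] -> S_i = 4*-8^i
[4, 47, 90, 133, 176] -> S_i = 4 + 43*i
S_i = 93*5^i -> [93, 465, 2325, 11625, 58125]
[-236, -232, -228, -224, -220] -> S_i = -236 + 4*i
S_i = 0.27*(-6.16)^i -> [0.27, -1.66, 10.25, -63.11, 388.76]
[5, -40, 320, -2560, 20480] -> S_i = 5*-8^i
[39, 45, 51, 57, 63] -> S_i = 39 + 6*i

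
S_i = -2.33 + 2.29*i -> [-2.33, -0.04, 2.25, 4.54, 6.83]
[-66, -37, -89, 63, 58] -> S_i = Random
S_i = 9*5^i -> [9, 45, 225, 1125, 5625]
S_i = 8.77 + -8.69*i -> [8.77, 0.08, -8.61, -17.3, -25.99]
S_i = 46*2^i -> [46, 92, 184, 368, 736]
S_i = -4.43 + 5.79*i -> [-4.43, 1.36, 7.15, 12.94, 18.73]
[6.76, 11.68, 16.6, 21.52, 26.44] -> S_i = 6.76 + 4.92*i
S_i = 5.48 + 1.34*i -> [5.48, 6.82, 8.16, 9.5, 10.84]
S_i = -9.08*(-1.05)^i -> [-9.08, 9.53, -10.01, 10.51, -11.04]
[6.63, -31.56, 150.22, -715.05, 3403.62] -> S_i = 6.63*(-4.76)^i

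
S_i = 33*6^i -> [33, 198, 1188, 7128, 42768]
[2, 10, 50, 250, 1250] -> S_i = 2*5^i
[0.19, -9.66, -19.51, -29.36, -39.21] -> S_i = 0.19 + -9.85*i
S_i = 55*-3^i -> [55, -165, 495, -1485, 4455]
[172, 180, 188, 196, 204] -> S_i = 172 + 8*i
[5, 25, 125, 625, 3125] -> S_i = 5*5^i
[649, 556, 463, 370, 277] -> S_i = 649 + -93*i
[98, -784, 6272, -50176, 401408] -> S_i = 98*-8^i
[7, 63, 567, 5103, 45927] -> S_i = 7*9^i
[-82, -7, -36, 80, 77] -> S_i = Random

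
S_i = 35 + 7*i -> [35, 42, 49, 56, 63]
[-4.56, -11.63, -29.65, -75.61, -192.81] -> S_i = -4.56*2.55^i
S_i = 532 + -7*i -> [532, 525, 518, 511, 504]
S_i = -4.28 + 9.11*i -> [-4.28, 4.83, 13.94, 23.05, 32.16]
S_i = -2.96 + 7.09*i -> [-2.96, 4.13, 11.22, 18.31, 25.4]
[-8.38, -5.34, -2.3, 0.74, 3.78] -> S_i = -8.38 + 3.04*i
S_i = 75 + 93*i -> [75, 168, 261, 354, 447]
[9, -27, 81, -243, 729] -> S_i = 9*-3^i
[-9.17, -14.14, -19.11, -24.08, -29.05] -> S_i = -9.17 + -4.97*i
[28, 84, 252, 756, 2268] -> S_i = 28*3^i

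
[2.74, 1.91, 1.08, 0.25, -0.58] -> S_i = 2.74 + -0.83*i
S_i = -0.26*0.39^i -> [-0.26, -0.1, -0.04, -0.02, -0.01]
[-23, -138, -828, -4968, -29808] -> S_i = -23*6^i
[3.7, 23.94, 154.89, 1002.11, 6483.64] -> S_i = 3.70*6.47^i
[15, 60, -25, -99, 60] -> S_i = Random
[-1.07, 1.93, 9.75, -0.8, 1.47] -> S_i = Random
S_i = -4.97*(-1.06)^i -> [-4.97, 5.27, -5.58, 5.92, -6.27]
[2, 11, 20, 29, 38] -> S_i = 2 + 9*i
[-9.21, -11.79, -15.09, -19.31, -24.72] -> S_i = -9.21*1.28^i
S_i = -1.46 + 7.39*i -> [-1.46, 5.93, 13.32, 20.71, 28.1]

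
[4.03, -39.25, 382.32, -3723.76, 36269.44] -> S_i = 4.03*(-9.74)^i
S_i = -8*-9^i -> [-8, 72, -648, 5832, -52488]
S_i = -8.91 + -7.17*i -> [-8.91, -16.08, -23.25, -30.42, -37.59]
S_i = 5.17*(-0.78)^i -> [5.17, -4.03, 3.15, -2.45, 1.91]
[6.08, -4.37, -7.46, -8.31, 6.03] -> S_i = Random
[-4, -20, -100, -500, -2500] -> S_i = -4*5^i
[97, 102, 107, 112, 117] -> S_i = 97 + 5*i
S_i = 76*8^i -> [76, 608, 4864, 38912, 311296]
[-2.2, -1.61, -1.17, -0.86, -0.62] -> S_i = -2.20*0.73^i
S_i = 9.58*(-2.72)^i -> [9.58, -26.06, 70.88, -192.78, 524.37]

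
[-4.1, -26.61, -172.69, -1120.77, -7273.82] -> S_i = -4.10*6.49^i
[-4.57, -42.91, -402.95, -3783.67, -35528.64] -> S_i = -4.57*9.39^i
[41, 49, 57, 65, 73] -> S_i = 41 + 8*i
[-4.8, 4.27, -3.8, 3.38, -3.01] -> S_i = -4.80*(-0.89)^i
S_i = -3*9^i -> [-3, -27, -243, -2187, -19683]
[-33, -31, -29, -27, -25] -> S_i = -33 + 2*i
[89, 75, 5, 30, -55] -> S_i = Random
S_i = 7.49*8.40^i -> [7.49, 62.92, 528.49, 4439.35, 37290.56]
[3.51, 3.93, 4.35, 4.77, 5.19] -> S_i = 3.51 + 0.42*i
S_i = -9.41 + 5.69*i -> [-9.41, -3.72, 1.97, 7.66, 13.35]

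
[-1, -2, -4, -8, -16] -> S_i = -1*2^i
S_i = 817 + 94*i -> [817, 911, 1005, 1099, 1193]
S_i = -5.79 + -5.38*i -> [-5.79, -11.17, -16.55, -21.93, -27.31]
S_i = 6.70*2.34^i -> [6.7, 15.68, 36.69, 85.85, 200.88]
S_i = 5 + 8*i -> [5, 13, 21, 29, 37]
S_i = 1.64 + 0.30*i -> [1.64, 1.94, 2.24, 2.54, 2.84]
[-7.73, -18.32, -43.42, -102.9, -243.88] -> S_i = -7.73*2.37^i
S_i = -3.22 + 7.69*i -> [-3.22, 4.47, 12.16, 19.85, 27.54]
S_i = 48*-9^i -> [48, -432, 3888, -34992, 314928]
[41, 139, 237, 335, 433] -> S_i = 41 + 98*i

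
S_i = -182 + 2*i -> [-182, -180, -178, -176, -174]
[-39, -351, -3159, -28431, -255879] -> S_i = -39*9^i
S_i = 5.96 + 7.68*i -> [5.96, 13.64, 21.32, 29.0, 36.68]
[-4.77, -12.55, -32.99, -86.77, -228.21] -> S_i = -4.77*2.63^i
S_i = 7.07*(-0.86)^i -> [7.07, -6.08, 5.23, -4.5, 3.87]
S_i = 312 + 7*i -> [312, 319, 326, 333, 340]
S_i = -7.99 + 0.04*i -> [-7.99, -7.95, -7.91, -7.87, -7.83]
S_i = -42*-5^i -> [-42, 210, -1050, 5250, -26250]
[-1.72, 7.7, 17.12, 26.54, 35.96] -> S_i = -1.72 + 9.42*i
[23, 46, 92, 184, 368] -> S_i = 23*2^i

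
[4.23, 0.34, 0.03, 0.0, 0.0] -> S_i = 4.23*0.08^i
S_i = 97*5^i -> [97, 485, 2425, 12125, 60625]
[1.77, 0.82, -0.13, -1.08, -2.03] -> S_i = 1.77 + -0.95*i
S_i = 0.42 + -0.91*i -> [0.42, -0.49, -1.4, -2.31, -3.22]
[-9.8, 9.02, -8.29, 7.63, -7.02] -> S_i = -9.80*(-0.92)^i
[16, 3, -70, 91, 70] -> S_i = Random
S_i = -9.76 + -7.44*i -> [-9.76, -17.2, -24.64, -32.08, -39.52]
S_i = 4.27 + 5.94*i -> [4.27, 10.21, 16.15, 22.09, 28.03]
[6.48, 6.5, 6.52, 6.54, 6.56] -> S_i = 6.48 + 0.02*i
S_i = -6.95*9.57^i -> [-6.95, -66.51, -636.52, -6091.45, -58295.17]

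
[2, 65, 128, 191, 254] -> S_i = 2 + 63*i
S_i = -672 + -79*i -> [-672, -751, -830, -909, -988]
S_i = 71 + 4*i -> [71, 75, 79, 83, 87]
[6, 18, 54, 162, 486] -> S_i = 6*3^i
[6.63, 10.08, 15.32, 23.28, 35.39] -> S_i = 6.63*1.52^i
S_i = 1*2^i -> [1, 2, 4, 8, 16]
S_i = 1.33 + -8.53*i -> [1.33, -7.2, -15.73, -24.26, -32.79]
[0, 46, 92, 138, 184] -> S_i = 0 + 46*i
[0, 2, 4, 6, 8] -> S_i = 0 + 2*i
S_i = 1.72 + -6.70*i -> [1.72, -4.98, -11.68, -18.38, -25.08]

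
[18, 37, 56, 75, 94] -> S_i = 18 + 19*i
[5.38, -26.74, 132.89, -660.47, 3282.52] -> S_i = 5.38*(-4.97)^i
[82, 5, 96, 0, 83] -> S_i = Random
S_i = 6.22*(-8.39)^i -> [6.22, -52.19, 437.84, -3673.47, 30820.4]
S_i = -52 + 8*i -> [-52, -44, -36, -28, -20]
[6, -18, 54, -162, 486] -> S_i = 6*-3^i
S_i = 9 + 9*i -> [9, 18, 27, 36, 45]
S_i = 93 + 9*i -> [93, 102, 111, 120, 129]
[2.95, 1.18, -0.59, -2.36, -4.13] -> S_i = 2.95 + -1.77*i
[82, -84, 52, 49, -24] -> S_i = Random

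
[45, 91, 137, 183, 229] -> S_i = 45 + 46*i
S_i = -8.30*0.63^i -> [-8.3, -5.23, -3.29, -2.08, -1.31]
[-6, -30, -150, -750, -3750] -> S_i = -6*5^i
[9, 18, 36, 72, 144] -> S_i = 9*2^i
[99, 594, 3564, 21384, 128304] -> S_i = 99*6^i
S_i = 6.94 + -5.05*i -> [6.94, 1.89, -3.16, -8.21, -13.26]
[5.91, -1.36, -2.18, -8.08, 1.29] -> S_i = Random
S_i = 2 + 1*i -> [2, 3, 4, 5, 6]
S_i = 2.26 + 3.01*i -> [2.26, 5.27, 8.28, 11.29, 14.3]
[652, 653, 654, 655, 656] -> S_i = 652 + 1*i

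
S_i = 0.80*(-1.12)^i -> [0.8, -0.9, 1.0, -1.12, 1.26]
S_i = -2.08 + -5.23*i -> [-2.08, -7.31, -12.54, -17.77, -23.0]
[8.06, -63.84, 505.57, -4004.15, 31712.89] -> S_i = 8.06*(-7.92)^i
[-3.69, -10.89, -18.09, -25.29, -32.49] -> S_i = -3.69 + -7.20*i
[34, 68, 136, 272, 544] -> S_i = 34*2^i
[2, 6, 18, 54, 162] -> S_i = 2*3^i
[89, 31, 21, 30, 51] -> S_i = Random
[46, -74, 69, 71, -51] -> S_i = Random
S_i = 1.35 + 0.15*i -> [1.35, 1.5, 1.65, 1.8, 1.95]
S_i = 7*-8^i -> [7, -56, 448, -3584, 28672]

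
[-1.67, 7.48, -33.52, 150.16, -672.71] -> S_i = -1.67*(-4.48)^i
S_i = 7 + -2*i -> [7, 5, 3, 1, -1]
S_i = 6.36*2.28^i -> [6.36, 14.5, 33.06, 75.38, 171.87]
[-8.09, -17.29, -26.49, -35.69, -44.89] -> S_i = -8.09 + -9.20*i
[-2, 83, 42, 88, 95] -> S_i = Random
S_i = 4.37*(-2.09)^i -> [4.37, -9.13, 19.09, -39.9, 83.38]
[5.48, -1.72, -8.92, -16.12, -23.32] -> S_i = 5.48 + -7.20*i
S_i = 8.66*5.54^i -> [8.66, 47.98, 265.79, 1472.47, 8157.5]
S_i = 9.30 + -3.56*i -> [9.3, 5.74, 2.18, -1.38, -4.94]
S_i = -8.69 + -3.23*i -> [-8.69, -11.92, -15.15, -18.38, -21.61]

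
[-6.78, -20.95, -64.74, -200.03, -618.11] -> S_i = -6.78*3.09^i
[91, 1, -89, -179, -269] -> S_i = 91 + -90*i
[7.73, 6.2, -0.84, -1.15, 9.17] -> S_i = Random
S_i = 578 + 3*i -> [578, 581, 584, 587, 590]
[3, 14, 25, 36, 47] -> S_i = 3 + 11*i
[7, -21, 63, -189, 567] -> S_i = 7*-3^i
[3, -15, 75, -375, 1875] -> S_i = 3*-5^i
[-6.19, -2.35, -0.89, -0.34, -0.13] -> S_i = -6.19*0.38^i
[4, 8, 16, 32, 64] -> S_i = 4*2^i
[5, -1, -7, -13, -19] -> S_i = 5 + -6*i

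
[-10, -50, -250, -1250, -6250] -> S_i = -10*5^i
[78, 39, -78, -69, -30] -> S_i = Random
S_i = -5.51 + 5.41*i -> [-5.51, -0.1, 5.31, 10.72, 16.13]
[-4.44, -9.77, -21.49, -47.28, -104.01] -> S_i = -4.44*2.20^i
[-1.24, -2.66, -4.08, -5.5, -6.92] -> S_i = -1.24 + -1.42*i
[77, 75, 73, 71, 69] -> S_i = 77 + -2*i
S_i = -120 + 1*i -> [-120, -119, -118, -117, -116]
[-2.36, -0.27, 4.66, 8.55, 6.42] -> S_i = Random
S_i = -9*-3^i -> [-9, 27, -81, 243, -729]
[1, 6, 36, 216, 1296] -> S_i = 1*6^i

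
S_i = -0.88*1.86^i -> [-0.88, -1.64, -3.04, -5.66, -10.53]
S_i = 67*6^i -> [67, 402, 2412, 14472, 86832]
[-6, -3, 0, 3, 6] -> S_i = -6 + 3*i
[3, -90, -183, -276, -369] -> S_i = 3 + -93*i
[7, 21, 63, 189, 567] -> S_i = 7*3^i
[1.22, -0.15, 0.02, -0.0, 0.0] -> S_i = 1.22*(-0.12)^i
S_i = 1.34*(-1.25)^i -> [1.34, -1.68, 2.09, -2.62, 3.27]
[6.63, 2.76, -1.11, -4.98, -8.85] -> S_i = 6.63 + -3.87*i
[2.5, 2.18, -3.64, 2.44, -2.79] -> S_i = Random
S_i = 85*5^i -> [85, 425, 2125, 10625, 53125]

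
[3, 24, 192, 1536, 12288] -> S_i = 3*8^i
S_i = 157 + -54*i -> [157, 103, 49, -5, -59]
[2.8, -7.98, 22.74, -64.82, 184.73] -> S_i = 2.80*(-2.85)^i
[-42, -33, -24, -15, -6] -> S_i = -42 + 9*i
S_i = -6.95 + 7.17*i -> [-6.95, 0.22, 7.39, 14.56, 21.73]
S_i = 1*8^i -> [1, 8, 64, 512, 4096]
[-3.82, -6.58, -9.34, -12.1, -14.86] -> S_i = -3.82 + -2.76*i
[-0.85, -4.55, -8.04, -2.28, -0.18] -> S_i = Random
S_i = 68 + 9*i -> [68, 77, 86, 95, 104]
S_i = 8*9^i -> [8, 72, 648, 5832, 52488]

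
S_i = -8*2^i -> [-8, -16, -32, -64, -128]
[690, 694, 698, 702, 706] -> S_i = 690 + 4*i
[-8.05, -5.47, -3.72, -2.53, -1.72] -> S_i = -8.05*0.68^i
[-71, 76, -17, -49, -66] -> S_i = Random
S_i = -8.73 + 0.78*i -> [-8.73, -7.95, -7.17, -6.39, -5.61]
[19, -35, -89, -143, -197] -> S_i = 19 + -54*i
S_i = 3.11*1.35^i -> [3.11, 4.2, 5.67, 7.65, 10.33]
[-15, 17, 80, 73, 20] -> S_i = Random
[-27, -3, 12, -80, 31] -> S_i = Random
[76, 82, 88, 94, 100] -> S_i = 76 + 6*i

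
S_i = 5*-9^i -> [5, -45, 405, -3645, 32805]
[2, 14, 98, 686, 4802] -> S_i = 2*7^i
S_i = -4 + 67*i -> [-4, 63, 130, 197, 264]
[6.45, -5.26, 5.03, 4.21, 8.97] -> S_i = Random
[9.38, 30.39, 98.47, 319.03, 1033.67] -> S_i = 9.38*3.24^i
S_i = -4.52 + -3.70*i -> [-4.52, -8.22, -11.92, -15.62, -19.32]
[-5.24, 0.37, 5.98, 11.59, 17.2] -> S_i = -5.24 + 5.61*i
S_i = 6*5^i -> [6, 30, 150, 750, 3750]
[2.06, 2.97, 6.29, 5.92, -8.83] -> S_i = Random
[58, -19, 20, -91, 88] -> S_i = Random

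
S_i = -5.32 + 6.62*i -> [-5.32, 1.3, 7.92, 14.54, 21.16]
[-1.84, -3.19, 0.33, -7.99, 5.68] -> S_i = Random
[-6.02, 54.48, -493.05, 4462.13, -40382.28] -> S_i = -6.02*(-9.05)^i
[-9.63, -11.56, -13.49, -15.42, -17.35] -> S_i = -9.63 + -1.93*i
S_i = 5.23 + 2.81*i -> [5.23, 8.04, 10.85, 13.66, 16.47]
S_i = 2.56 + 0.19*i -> [2.56, 2.75, 2.94, 3.13, 3.32]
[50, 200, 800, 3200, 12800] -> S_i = 50*4^i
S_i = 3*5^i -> [3, 15, 75, 375, 1875]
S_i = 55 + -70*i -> [55, -15, -85, -155, -225]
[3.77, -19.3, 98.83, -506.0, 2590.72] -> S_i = 3.77*(-5.12)^i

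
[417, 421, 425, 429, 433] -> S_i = 417 + 4*i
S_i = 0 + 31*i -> [0, 31, 62, 93, 124]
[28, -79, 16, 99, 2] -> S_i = Random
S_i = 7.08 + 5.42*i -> [7.08, 12.5, 17.92, 23.34, 28.76]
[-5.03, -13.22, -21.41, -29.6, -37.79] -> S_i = -5.03 + -8.19*i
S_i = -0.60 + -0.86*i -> [-0.6, -1.46, -2.32, -3.18, -4.04]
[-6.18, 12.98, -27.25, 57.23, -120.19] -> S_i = -6.18*(-2.10)^i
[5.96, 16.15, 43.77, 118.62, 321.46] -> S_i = 5.96*2.71^i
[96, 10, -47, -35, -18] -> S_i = Random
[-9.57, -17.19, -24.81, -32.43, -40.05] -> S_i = -9.57 + -7.62*i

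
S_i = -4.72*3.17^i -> [-4.72, -14.96, -47.43, -150.36, -476.63]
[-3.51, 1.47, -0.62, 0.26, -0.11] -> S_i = -3.51*(-0.42)^i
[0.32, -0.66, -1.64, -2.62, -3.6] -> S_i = 0.32 + -0.98*i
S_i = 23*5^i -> [23, 115, 575, 2875, 14375]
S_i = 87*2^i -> [87, 174, 348, 696, 1392]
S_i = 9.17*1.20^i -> [9.17, 11.0, 13.2, 15.85, 19.01]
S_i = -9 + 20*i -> [-9, 11, 31, 51, 71]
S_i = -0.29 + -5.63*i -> [-0.29, -5.92, -11.55, -17.18, -22.81]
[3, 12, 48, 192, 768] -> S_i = 3*4^i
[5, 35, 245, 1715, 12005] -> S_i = 5*7^i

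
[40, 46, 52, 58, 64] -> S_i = 40 + 6*i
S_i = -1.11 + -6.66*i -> [-1.11, -7.77, -14.43, -21.09, -27.75]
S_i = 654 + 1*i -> [654, 655, 656, 657, 658]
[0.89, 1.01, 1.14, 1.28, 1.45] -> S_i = 0.89*1.13^i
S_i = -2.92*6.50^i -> [-2.92, -18.98, -123.37, -801.9, -5212.38]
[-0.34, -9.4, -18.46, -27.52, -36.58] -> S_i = -0.34 + -9.06*i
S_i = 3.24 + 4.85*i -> [3.24, 8.09, 12.94, 17.79, 22.64]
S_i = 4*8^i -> [4, 32, 256, 2048, 16384]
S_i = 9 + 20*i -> [9, 29, 49, 69, 89]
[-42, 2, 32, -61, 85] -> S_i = Random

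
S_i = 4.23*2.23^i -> [4.23, 9.43, 21.04, 46.91, 104.61]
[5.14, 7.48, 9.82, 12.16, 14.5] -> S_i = 5.14 + 2.34*i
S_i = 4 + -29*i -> [4, -25, -54, -83, -112]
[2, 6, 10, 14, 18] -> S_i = 2 + 4*i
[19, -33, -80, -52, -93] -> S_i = Random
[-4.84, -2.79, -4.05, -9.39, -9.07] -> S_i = Random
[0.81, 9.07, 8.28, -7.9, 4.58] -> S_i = Random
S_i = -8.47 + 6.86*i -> [-8.47, -1.61, 5.25, 12.11, 18.97]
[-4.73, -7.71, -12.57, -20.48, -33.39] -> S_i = -4.73*1.63^i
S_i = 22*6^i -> [22, 132, 792, 4752, 28512]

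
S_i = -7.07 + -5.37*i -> [-7.07, -12.44, -17.81, -23.18, -28.55]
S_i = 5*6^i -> [5, 30, 180, 1080, 6480]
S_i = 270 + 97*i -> [270, 367, 464, 561, 658]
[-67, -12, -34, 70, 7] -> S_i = Random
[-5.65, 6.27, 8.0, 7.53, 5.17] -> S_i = Random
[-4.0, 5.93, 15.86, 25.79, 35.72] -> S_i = -4.00 + 9.93*i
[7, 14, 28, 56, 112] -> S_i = 7*2^i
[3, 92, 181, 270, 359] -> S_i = 3 + 89*i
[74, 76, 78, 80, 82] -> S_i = 74 + 2*i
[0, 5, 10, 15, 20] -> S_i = 0 + 5*i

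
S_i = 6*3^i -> [6, 18, 54, 162, 486]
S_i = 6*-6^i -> [6, -36, 216, -1296, 7776]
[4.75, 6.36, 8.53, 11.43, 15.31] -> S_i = 4.75*1.34^i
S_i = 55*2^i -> [55, 110, 220, 440, 880]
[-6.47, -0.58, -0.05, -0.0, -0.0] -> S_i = -6.47*0.09^i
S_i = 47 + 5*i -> [47, 52, 57, 62, 67]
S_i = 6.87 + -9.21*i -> [6.87, -2.34, -11.55, -20.76, -29.97]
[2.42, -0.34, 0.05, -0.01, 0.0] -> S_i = 2.42*(-0.14)^i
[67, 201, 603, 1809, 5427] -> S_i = 67*3^i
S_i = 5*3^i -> [5, 15, 45, 135, 405]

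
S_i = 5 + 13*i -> [5, 18, 31, 44, 57]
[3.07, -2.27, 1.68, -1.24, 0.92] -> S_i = 3.07*(-0.74)^i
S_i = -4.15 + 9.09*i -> [-4.15, 4.94, 14.03, 23.12, 32.21]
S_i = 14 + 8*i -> [14, 22, 30, 38, 46]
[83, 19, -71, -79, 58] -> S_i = Random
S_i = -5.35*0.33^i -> [-5.35, -1.77, -0.58, -0.19, -0.06]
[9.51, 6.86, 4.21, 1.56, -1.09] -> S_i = 9.51 + -2.65*i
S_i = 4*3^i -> [4, 12, 36, 108, 324]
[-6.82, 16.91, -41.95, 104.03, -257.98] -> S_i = -6.82*(-2.48)^i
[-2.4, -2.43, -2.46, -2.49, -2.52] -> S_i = -2.40 + -0.03*i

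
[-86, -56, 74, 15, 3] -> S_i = Random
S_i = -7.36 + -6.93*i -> [-7.36, -14.29, -21.22, -28.15, -35.08]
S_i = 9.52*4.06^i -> [9.52, 38.65, 156.92, 637.11, 2586.67]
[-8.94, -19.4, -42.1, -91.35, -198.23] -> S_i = -8.94*2.17^i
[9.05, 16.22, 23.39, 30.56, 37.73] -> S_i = 9.05 + 7.17*i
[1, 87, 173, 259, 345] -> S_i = 1 + 86*i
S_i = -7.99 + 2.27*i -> [-7.99, -5.72, -3.45, -1.18, 1.09]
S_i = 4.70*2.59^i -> [4.7, 12.17, 31.53, 81.66, 211.49]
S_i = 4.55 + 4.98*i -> [4.55, 9.53, 14.51, 19.49, 24.47]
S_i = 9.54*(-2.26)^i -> [9.54, -21.56, 48.73, -110.12, 248.88]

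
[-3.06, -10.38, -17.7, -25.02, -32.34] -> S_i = -3.06 + -7.32*i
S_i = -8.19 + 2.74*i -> [-8.19, -5.45, -2.71, 0.03, 2.77]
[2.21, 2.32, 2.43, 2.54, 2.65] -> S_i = 2.21 + 0.11*i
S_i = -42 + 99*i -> [-42, 57, 156, 255, 354]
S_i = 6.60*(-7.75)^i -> [6.6, -51.15, 396.41, -3072.2, 23809.53]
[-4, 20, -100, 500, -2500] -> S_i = -4*-5^i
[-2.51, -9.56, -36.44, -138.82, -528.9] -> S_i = -2.51*3.81^i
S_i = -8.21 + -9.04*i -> [-8.21, -17.25, -26.29, -35.33, -44.37]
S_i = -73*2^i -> [-73, -146, -292, -584, -1168]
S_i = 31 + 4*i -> [31, 35, 39, 43, 47]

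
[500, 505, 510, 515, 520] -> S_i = 500 + 5*i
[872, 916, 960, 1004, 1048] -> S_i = 872 + 44*i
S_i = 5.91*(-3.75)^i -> [5.91, -22.16, 83.11, -311.66, 1168.73]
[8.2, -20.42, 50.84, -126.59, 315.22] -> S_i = 8.20*(-2.49)^i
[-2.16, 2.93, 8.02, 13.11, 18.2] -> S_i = -2.16 + 5.09*i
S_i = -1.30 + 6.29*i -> [-1.3, 4.99, 11.28, 17.57, 23.86]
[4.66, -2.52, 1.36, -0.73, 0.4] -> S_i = 4.66*(-0.54)^i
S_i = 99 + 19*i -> [99, 118, 137, 156, 175]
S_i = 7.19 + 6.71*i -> [7.19, 13.9, 20.61, 27.32, 34.03]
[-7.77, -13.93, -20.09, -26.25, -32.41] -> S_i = -7.77 + -6.16*i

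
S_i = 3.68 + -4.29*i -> [3.68, -0.61, -4.9, -9.19, -13.48]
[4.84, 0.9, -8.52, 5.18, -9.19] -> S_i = Random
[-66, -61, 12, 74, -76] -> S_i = Random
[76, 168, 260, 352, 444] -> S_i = 76 + 92*i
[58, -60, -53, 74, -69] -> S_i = Random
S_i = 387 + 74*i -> [387, 461, 535, 609, 683]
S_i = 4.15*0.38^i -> [4.15, 1.58, 0.6, 0.23, 0.09]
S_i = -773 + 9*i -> [-773, -764, -755, -746, -737]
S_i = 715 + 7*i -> [715, 722, 729, 736, 743]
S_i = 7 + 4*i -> [7, 11, 15, 19, 23]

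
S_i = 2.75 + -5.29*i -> [2.75, -2.54, -7.83, -13.12, -18.41]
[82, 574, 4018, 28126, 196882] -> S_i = 82*7^i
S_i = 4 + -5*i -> [4, -1, -6, -11, -16]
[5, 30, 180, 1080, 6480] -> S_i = 5*6^i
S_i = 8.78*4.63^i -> [8.78, 40.65, 188.22, 871.44, 4034.77]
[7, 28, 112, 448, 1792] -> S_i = 7*4^i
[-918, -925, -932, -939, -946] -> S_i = -918 + -7*i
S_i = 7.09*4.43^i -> [7.09, 31.41, 139.14, 616.39, 2730.62]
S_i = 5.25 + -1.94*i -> [5.25, 3.31, 1.37, -0.57, -2.51]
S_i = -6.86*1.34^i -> [-6.86, -9.19, -12.32, -16.51, -22.12]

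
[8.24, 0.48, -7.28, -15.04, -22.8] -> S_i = 8.24 + -7.76*i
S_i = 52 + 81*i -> [52, 133, 214, 295, 376]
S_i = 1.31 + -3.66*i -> [1.31, -2.35, -6.01, -9.67, -13.33]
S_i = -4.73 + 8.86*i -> [-4.73, 4.13, 12.99, 21.85, 30.71]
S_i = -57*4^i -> [-57, -228, -912, -3648, -14592]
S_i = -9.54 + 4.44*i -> [-9.54, -5.1, -0.66, 3.78, 8.22]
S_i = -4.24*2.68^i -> [-4.24, -11.36, -30.45, -81.62, -218.73]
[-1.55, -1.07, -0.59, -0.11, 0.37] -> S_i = -1.55 + 0.48*i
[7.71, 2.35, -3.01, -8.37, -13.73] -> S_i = 7.71 + -5.36*i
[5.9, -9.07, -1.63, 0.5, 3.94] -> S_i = Random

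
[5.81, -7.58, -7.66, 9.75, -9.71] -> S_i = Random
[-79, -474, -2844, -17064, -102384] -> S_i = -79*6^i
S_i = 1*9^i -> [1, 9, 81, 729, 6561]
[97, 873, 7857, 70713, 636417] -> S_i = 97*9^i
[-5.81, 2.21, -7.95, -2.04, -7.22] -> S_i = Random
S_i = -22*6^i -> [-22, -132, -792, -4752, -28512]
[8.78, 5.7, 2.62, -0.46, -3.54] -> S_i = 8.78 + -3.08*i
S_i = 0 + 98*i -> [0, 98, 196, 294, 392]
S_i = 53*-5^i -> [53, -265, 1325, -6625, 33125]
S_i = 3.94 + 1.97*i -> [3.94, 5.91, 7.88, 9.85, 11.82]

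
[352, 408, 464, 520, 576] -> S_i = 352 + 56*i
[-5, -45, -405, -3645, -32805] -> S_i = -5*9^i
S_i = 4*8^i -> [4, 32, 256, 2048, 16384]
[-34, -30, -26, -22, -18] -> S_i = -34 + 4*i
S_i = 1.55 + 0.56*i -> [1.55, 2.11, 2.67, 3.23, 3.79]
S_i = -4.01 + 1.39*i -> [-4.01, -2.62, -1.23, 0.16, 1.55]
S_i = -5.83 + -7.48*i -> [-5.83, -13.31, -20.79, -28.27, -35.75]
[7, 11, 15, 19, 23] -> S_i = 7 + 4*i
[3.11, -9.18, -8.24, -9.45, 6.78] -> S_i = Random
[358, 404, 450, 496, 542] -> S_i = 358 + 46*i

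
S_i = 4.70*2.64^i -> [4.7, 12.41, 32.76, 86.48, 228.3]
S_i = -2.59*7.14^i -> [-2.59, -18.49, -132.04, -942.75, -6731.2]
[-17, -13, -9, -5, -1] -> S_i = -17 + 4*i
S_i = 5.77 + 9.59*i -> [5.77, 15.36, 24.95, 34.54, 44.13]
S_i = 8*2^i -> [8, 16, 32, 64, 128]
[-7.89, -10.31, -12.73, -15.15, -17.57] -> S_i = -7.89 + -2.42*i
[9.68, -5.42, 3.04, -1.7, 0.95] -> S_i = 9.68*(-0.56)^i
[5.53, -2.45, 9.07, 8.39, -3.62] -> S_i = Random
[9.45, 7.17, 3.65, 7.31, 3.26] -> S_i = Random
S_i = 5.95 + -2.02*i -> [5.95, 3.93, 1.91, -0.11, -2.13]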